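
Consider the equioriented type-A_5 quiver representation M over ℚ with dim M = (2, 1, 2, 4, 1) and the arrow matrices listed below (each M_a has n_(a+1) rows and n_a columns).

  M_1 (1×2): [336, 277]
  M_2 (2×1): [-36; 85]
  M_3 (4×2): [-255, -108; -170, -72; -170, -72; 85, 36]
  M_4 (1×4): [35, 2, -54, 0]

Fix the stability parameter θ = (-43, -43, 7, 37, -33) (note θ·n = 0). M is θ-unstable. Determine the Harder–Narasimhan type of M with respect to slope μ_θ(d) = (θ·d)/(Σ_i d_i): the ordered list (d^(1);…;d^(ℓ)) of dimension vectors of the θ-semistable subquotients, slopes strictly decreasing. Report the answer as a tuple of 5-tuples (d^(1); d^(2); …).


Via rank(M_{q-1}∘⋯∘M_p): M ≅ I[1,1], I[1,3], I[3,5], I[4,4]^3.
μ_θ-semistable layers: μ^(1)=37; μ^(2)=7; μ^(3)=11/3; μ^(4)=-43

((0, 0, 0, 3, 0); (0, 0, 1, 0, 0); (0, 0, 1, 1, 1); (2, 1, 0, 0, 0))


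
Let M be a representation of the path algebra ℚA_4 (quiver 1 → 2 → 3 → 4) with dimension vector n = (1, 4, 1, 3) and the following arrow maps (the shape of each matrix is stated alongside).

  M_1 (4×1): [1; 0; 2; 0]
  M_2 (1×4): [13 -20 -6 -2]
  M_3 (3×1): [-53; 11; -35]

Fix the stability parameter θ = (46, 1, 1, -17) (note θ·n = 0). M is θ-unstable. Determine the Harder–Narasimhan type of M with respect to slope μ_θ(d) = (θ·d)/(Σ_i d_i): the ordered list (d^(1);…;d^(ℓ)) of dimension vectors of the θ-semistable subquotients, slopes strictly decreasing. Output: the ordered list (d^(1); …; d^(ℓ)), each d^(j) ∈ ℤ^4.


Via rank(M_{q-1}∘⋯∘M_p): M ≅ I[1,4], I[2,2]^3, I[4,4]^2.
μ_θ-semistable layers: μ^(1)=31/4; μ^(2)=1; μ^(3)=-17

((1, 1, 1, 1); (0, 3, 0, 0); (0, 0, 0, 2))


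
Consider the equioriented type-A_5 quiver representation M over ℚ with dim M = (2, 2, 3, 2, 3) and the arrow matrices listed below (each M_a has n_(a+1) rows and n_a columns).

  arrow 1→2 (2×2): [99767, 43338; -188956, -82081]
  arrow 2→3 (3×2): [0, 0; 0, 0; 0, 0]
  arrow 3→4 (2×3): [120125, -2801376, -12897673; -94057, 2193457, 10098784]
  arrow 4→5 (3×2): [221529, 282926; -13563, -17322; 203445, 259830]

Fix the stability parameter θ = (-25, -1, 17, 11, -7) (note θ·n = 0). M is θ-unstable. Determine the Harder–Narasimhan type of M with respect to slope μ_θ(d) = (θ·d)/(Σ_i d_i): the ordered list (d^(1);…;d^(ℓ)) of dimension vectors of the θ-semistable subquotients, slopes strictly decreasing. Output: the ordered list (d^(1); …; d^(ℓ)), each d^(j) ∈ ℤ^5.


Interval decomposition of M: I[1,2]^2, I[3,3], I[3,4], I[3,5], I[5,5]^2.
HN type (ℓ=6): μ^(1)=17; μ^(2)=14; μ^(3)=7; μ^(4)=-1; μ^(5)=-7; μ^(6)=-25

((0, 0, 1, 0, 0); (0, 0, 1, 1, 0); (0, 0, 1, 1, 1); (0, 2, 0, 0, 0); (0, 0, 0, 0, 2); (2, 0, 0, 0, 0))


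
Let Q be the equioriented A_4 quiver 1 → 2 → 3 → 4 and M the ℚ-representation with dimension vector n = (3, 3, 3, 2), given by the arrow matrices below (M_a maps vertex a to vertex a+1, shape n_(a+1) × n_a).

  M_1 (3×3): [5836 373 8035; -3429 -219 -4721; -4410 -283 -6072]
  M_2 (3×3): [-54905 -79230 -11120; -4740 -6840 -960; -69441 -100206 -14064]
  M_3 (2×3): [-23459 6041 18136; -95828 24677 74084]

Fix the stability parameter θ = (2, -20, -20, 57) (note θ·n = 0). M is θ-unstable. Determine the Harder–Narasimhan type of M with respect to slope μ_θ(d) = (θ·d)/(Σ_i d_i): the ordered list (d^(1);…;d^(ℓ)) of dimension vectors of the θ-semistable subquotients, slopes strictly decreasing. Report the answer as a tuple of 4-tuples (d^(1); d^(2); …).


Barcode: M ≅ I[1,2]^2, I[1,4], I[3,3], I[3,4]. HN layers by μ_θ (4 steps, strictly decreasing):
  μ^(1)=57; μ^(2)=-9; μ^(3)=-38/3; μ^(4)=-20

((0, 0, 0, 2); (2, 2, 0, 0); (1, 1, 1, 0); (0, 0, 2, 0))


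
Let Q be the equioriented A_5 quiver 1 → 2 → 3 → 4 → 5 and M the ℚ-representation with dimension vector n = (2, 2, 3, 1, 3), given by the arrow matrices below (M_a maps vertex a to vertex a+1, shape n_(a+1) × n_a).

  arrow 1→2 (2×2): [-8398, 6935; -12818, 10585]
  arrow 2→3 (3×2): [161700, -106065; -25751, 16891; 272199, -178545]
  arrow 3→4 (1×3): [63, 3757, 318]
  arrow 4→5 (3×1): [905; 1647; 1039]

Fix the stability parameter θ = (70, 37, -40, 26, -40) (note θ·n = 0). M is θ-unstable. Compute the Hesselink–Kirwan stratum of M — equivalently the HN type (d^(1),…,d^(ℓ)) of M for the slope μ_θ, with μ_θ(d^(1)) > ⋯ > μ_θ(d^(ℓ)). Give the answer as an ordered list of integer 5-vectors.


Interval decomposition of M: I[1,1], I[1,5], I[2,3], I[3,3], I[5,5]^2.
HN type (ℓ=4): μ^(1)=70; μ^(2)=53/5; μ^(3)=-3/2; μ^(4)=-40

((1, 0, 0, 0, 0); (1, 1, 1, 1, 1); (0, 1, 1, 0, 0); (0, 0, 1, 0, 2))


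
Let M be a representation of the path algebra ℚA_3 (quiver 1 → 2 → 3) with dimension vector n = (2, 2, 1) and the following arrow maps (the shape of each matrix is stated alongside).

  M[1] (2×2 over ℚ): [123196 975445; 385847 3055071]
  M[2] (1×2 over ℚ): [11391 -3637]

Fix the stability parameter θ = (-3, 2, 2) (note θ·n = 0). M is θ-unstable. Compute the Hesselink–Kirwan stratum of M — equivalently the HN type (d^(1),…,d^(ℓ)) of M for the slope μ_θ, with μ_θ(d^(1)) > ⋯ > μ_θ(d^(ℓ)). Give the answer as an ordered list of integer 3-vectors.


Interval decomposition of M: I[1,2], I[1,3].
HN type (ℓ=2): μ^(1)=2; μ^(2)=-3

((0, 2, 1); (2, 0, 0))


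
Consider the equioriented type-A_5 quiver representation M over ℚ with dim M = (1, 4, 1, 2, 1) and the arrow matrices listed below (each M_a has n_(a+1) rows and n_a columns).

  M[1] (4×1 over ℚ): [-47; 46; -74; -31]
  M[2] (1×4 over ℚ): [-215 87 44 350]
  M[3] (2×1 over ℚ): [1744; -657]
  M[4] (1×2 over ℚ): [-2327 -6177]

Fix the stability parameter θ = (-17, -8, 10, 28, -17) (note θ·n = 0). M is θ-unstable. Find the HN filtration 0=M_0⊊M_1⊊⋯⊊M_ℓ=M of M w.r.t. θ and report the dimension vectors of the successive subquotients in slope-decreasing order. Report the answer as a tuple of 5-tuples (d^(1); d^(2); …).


Barcode: M ≅ I[1,5], I[2,2]^3, I[4,4]. HN layers by μ_θ (4 steps, strictly decreasing):
  μ^(1)=28; μ^(2)=7; μ^(3)=-8; μ^(4)=-17

((0, 0, 0, 1, 0); (0, 0, 1, 1, 1); (0, 4, 0, 0, 0); (1, 0, 0, 0, 0))


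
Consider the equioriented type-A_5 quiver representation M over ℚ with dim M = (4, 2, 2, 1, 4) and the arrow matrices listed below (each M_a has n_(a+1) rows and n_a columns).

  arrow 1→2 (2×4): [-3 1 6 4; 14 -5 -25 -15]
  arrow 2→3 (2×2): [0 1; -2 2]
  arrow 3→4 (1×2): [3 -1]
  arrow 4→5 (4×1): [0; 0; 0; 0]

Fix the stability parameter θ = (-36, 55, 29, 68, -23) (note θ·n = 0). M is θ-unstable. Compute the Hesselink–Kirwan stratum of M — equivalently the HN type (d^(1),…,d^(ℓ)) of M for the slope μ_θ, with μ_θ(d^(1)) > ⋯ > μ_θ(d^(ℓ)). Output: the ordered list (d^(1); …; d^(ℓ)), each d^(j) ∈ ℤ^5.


Barcode: M ≅ I[1,1]^2, I[1,3], I[1,4], I[5,5]^4. HN layers by μ_θ (4 steps, strictly decreasing):
  μ^(1)=68; μ^(2)=42; μ^(3)=-23; μ^(4)=-36

((0, 0, 0, 1, 0); (0, 2, 2, 0, 0); (0, 0, 0, 0, 4); (4, 0, 0, 0, 0))


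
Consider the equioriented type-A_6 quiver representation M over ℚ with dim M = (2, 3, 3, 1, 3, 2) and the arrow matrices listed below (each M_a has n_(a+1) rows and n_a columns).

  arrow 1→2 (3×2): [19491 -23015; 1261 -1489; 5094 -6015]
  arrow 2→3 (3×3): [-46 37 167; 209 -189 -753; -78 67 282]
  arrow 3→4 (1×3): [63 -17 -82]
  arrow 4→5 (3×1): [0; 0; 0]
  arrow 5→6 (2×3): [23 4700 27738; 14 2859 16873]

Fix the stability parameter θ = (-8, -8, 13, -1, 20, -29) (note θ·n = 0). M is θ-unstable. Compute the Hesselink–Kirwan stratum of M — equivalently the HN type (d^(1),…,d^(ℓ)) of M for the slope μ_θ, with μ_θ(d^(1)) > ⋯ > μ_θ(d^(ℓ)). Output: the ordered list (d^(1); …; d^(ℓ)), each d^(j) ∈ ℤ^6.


Via rank(M_{q-1}∘⋯∘M_p): M ≅ I[1,3], I[1,4], I[2,3], I[5,5], I[5,6]^2.
μ_θ-semistable layers: μ^(1)=20; μ^(2)=13; μ^(3)=6; μ^(4)=-9/2; μ^(5)=-8

((0, 0, 0, 0, 1, 0); (0, 0, 2, 0, 0, 0); (0, 0, 1, 1, 0, 0); (0, 0, 0, 0, 2, 2); (2, 3, 0, 0, 0, 0))


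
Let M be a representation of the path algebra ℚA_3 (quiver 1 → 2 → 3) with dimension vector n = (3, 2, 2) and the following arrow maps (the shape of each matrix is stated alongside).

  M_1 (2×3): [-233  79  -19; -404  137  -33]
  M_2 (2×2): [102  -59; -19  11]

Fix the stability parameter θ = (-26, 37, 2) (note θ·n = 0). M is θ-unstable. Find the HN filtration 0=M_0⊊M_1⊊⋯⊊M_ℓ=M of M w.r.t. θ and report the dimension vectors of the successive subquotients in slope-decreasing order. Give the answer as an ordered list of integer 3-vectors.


Interval decomposition of M: I[1,1], I[1,3]^2.
HN type (ℓ=2): μ^(1)=39/2; μ^(2)=-26

((0, 2, 2); (3, 0, 0))


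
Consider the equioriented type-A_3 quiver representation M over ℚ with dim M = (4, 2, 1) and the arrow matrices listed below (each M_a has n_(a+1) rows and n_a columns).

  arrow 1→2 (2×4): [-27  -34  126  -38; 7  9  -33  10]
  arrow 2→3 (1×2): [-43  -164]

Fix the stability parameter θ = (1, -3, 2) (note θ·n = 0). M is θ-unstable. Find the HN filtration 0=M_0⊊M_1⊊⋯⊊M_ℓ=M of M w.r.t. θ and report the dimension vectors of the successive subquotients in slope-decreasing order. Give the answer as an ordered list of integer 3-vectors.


Interval decomposition of M: I[1,1]^2, I[1,2], I[1,3].
HN type (ℓ=3): μ^(1)=2; μ^(2)=1; μ^(3)=-1

((0, 0, 1); (2, 0, 0); (2, 2, 0))


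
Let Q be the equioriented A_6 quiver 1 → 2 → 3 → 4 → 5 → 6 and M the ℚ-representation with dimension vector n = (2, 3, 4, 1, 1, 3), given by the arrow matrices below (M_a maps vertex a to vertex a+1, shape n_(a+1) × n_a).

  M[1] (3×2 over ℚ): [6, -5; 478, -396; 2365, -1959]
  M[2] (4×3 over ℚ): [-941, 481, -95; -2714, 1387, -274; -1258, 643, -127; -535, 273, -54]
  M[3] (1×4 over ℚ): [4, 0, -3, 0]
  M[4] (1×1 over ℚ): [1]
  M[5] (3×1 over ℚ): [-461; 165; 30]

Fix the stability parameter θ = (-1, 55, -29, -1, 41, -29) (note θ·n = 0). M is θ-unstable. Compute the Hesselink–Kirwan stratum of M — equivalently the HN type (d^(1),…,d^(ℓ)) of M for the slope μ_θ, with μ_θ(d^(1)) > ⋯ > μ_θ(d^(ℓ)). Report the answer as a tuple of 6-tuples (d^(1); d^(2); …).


Interval decomposition of M: I[1,3], I[1,6], I[2,3], I[3,3], I[6,6]^2.
HN type (ℓ=4): μ^(1)=13; μ^(2)=37/5; μ^(3)=-1; μ^(4)=-29

((0, 2, 2, 0, 0, 0); (0, 1, 1, 1, 1, 1); (2, 0, 0, 0, 0, 0); (0, 0, 1, 0, 0, 2))


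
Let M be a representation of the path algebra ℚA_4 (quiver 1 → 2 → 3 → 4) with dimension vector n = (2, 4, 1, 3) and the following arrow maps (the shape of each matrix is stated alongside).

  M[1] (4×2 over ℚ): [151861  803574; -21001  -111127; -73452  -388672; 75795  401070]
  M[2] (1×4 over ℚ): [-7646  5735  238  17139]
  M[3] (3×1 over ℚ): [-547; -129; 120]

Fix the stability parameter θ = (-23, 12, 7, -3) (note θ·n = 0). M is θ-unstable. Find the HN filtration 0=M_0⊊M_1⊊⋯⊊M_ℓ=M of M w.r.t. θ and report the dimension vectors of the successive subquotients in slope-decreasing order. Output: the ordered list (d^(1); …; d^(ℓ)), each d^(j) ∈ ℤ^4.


Via rank(M_{q-1}∘⋯∘M_p): M ≅ I[1,2], I[1,4], I[2,2]^2, I[4,4]^2.
μ_θ-semistable layers: μ^(1)=12; μ^(2)=16/3; μ^(3)=-3; μ^(4)=-23

((0, 3, 0, 0); (0, 1, 1, 1); (0, 0, 0, 2); (2, 0, 0, 0))


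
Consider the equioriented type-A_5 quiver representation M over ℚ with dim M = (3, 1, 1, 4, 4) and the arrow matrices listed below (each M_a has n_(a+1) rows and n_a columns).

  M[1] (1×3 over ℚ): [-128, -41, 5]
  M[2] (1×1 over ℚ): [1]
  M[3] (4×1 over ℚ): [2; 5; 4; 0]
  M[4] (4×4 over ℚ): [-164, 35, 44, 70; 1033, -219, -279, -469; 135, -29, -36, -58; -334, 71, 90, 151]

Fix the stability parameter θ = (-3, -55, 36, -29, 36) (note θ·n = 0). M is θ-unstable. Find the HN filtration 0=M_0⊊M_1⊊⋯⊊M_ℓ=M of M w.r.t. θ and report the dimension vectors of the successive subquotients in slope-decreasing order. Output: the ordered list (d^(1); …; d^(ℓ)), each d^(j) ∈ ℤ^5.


Interval decomposition of M: I[1,1]^2, I[1,5], I[4,5]^3.
HN type (ℓ=4): μ^(1)=36; μ^(2)=7/2; μ^(3)=-3; μ^(4)=-29

((0, 0, 0, 0, 4); (0, 0, 1, 1, 0); (2, 0, 0, 0, 0); (1, 1, 0, 3, 0))


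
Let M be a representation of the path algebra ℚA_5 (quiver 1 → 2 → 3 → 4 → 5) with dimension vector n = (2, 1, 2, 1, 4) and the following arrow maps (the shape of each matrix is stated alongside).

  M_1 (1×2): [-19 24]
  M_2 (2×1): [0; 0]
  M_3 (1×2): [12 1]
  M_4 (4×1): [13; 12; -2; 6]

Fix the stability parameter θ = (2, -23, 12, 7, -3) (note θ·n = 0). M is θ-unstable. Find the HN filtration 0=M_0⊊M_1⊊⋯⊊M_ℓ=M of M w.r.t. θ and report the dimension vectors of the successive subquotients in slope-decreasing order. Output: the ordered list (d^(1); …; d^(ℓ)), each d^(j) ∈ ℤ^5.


Interval decomposition of M: I[1,1], I[1,2], I[3,3], I[3,5], I[5,5]^3.
HN type (ℓ=5): μ^(1)=12; μ^(2)=16/3; μ^(3)=2; μ^(4)=-3; μ^(5)=-21/2

((0, 0, 1, 0, 0); (0, 0, 1, 1, 1); (1, 0, 0, 0, 0); (0, 0, 0, 0, 3); (1, 1, 0, 0, 0))


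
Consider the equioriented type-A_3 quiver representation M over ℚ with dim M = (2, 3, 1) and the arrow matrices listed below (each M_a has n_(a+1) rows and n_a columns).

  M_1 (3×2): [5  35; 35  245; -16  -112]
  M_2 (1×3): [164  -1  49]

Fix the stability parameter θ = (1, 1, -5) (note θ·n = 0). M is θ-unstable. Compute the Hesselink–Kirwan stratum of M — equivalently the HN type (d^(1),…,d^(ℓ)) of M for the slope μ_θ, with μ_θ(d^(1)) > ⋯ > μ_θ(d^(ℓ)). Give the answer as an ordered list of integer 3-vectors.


Interval decomposition of M: I[1,1], I[1,3], I[2,2]^2.
HN type (ℓ=2): μ^(1)=1; μ^(2)=-1

((1, 2, 0); (1, 1, 1))


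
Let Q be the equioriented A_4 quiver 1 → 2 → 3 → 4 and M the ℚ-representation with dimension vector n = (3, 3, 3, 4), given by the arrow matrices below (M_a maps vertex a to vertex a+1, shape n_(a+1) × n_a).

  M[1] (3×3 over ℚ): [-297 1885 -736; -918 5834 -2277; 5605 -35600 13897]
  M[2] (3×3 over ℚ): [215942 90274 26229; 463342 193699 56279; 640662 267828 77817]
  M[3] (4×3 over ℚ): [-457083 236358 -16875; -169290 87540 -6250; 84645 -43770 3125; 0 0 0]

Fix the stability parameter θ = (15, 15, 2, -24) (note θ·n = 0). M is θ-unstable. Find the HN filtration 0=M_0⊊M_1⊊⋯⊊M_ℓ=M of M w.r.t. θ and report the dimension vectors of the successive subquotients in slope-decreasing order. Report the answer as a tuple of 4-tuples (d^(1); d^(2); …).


Via rank(M_{q-1}∘⋯∘M_p): M ≅ I[1,2], I[1,3]^2, I[3,4], I[4,4]^3.
μ_θ-semistable layers: μ^(1)=15; μ^(2)=32/3; μ^(3)=-11; μ^(4)=-24

((1, 1, 0, 0); (2, 2, 2, 0); (0, 0, 1, 1); (0, 0, 0, 3))


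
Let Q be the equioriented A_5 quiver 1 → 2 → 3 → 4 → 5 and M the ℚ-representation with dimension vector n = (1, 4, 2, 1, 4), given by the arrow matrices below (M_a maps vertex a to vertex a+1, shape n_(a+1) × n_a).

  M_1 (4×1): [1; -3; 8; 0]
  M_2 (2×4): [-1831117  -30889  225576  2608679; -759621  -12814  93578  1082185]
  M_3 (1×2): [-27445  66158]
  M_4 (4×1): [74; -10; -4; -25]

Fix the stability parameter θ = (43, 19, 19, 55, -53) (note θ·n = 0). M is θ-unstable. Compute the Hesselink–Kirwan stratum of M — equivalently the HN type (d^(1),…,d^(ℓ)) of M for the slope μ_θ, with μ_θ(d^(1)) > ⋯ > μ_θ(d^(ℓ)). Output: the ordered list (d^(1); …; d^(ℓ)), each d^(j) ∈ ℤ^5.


Via rank(M_{q-1}∘⋯∘M_p): M ≅ I[1,3], I[2,2]^2, I[2,5], I[5,5]^3.
μ_θ-semistable layers: μ^(1)=27; μ^(2)=19; μ^(3)=10; μ^(4)=-53

((1, 1, 1, 0, 0); (0, 2, 0, 0, 0); (0, 1, 1, 1, 1); (0, 0, 0, 0, 3))


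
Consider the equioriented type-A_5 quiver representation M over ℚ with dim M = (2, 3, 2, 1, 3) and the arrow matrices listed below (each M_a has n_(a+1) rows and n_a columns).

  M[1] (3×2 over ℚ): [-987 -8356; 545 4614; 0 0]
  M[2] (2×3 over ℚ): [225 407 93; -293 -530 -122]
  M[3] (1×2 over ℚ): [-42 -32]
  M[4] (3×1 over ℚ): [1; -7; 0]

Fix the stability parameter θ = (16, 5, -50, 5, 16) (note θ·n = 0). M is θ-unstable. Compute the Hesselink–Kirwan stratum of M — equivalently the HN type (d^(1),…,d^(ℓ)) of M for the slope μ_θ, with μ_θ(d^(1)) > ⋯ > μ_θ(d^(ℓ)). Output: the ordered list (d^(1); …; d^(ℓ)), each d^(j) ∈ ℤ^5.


Barcode: M ≅ I[1,3], I[1,5], I[2,2], I[5,5]^2. HN layers by μ_θ (3 steps, strictly decreasing):
  μ^(1)=16; μ^(2)=5; μ^(3)=-29/3

((0, 0, 0, 0, 3); (0, 1, 0, 1, 0); (2, 2, 2, 0, 0))


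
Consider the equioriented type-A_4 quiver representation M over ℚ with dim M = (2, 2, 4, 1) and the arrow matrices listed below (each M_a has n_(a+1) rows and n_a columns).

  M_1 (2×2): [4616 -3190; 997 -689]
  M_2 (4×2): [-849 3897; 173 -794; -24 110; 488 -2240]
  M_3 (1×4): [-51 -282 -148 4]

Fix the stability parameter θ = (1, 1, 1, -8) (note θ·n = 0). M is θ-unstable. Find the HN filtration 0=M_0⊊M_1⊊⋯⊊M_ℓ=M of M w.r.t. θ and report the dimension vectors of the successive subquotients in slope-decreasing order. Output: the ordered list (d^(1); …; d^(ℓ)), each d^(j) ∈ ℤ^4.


Via rank(M_{q-1}∘⋯∘M_p): M ≅ I[1,3], I[1,4], I[3,3]^2.
μ_θ-semistable layers: μ^(1)=1; μ^(2)=-5/4

((1, 1, 3, 0); (1, 1, 1, 1))


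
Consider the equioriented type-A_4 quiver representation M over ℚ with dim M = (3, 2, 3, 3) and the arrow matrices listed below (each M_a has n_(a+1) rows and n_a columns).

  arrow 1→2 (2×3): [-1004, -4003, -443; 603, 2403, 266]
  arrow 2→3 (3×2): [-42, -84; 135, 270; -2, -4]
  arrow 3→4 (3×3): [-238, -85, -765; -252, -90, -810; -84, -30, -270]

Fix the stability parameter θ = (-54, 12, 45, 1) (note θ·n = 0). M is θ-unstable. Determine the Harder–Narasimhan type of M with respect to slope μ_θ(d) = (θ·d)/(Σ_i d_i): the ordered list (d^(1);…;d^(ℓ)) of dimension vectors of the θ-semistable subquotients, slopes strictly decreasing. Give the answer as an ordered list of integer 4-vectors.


Barcode: M ≅ I[1,1], I[1,2], I[1,4], I[3,3]^2, I[4,4]^2. HN layers by μ_θ (5 steps, strictly decreasing):
  μ^(1)=45; μ^(2)=23; μ^(3)=12; μ^(4)=1; μ^(5)=-54

((0, 0, 2, 0); (0, 0, 1, 1); (0, 2, 0, 0); (0, 0, 0, 2); (3, 0, 0, 0))


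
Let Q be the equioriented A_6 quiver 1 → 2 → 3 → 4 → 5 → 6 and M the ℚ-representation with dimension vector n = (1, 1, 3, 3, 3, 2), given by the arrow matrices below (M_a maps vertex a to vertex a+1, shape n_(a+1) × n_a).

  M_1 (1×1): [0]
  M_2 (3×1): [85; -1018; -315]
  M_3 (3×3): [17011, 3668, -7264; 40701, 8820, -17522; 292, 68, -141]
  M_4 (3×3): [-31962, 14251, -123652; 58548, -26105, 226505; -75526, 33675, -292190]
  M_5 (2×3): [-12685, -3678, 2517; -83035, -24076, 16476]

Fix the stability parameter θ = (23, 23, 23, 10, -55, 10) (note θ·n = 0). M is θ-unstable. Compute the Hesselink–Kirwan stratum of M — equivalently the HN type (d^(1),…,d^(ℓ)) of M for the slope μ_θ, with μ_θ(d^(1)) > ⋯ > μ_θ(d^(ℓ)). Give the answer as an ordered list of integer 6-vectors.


Via rank(M_{q-1}∘⋯∘M_p): M ≅ I[1,1], I[2,6], I[3,3], I[3,5], I[4,4], I[5,6].
μ_θ-semistable layers: μ^(1)=23; μ^(2)=10; μ^(3)=1/4; μ^(4)=-22/3; μ^(5)=-55

((1, 0, 1, 0, 0, 0); (0, 0, 0, 1, 0, 2); (0, 1, 1, 1, 1, 0); (0, 0, 1, 1, 1, 0); (0, 0, 0, 0, 1, 0))


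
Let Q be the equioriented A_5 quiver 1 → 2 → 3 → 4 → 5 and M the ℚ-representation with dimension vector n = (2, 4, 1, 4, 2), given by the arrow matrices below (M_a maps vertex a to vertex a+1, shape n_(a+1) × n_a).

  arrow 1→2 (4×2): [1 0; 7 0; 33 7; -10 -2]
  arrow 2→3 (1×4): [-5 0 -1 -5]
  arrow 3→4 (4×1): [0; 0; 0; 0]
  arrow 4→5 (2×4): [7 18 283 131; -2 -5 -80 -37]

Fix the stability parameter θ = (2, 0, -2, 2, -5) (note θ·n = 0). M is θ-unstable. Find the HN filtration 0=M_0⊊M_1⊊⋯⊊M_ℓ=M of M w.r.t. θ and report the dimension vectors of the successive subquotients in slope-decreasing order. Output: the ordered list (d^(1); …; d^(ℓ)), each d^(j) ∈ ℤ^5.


Interval decomposition of M: I[1,2], I[1,3], I[2,2]^2, I[4,4]^2, I[4,5]^2.
HN type (ℓ=4): μ^(1)=2; μ^(2)=1; μ^(3)=0; μ^(4)=-3/2

((0, 0, 0, 2, 0); (1, 1, 0, 0, 0); (1, 3, 1, 0, 0); (0, 0, 0, 2, 2))


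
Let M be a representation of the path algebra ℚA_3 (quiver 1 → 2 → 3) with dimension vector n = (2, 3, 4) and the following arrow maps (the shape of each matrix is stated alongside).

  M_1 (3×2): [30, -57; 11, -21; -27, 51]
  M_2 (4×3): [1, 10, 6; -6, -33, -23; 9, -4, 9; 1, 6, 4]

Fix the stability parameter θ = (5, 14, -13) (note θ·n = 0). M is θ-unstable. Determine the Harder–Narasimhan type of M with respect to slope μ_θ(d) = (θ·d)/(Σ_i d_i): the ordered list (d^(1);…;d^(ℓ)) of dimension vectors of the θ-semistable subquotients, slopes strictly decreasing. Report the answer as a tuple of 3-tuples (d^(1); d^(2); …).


Interval decomposition of M: I[1,3]^2, I[2,3], I[3,3].
HN type (ℓ=3): μ^(1)=2; μ^(2)=1/2; μ^(3)=-13

((2, 2, 2); (0, 1, 1); (0, 0, 1))


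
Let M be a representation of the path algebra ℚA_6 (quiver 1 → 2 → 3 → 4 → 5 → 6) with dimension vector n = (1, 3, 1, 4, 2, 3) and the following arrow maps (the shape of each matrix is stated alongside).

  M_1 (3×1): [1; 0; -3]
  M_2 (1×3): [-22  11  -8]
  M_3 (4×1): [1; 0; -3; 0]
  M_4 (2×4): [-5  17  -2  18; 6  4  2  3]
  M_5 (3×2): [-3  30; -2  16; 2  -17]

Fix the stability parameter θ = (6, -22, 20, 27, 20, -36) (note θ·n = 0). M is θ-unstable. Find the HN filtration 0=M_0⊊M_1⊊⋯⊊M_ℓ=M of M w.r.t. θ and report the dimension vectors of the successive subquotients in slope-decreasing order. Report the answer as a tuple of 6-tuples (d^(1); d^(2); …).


Via rank(M_{q-1}∘⋯∘M_p): M ≅ I[1,6], I[2,2]^2, I[4,4]^2, I[4,6], I[6,6].
μ_θ-semistable layers: μ^(1)=27; μ^(2)=31/4; μ^(3)=11/3; μ^(4)=-8; μ^(5)=-22; μ^(6)=-36

((0, 0, 0, 2, 0, 0); (0, 0, 1, 1, 1, 1); (0, 0, 0, 1, 1, 1); (1, 1, 0, 0, 0, 0); (0, 2, 0, 0, 0, 0); (0, 0, 0, 0, 0, 1))


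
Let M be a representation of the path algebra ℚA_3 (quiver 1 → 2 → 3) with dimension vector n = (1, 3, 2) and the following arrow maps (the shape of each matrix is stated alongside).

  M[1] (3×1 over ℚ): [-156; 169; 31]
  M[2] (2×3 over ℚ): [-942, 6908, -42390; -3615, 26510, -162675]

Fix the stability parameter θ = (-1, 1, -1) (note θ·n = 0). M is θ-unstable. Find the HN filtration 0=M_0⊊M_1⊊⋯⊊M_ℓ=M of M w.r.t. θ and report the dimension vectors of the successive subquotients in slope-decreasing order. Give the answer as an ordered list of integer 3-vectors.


Barcode: M ≅ I[1,3], I[2,2]^2, I[3,3]. HN layers by μ_θ (3 steps, strictly decreasing):
  μ^(1)=1; μ^(2)=0; μ^(3)=-1

((0, 2, 0); (0, 1, 1); (1, 0, 1))


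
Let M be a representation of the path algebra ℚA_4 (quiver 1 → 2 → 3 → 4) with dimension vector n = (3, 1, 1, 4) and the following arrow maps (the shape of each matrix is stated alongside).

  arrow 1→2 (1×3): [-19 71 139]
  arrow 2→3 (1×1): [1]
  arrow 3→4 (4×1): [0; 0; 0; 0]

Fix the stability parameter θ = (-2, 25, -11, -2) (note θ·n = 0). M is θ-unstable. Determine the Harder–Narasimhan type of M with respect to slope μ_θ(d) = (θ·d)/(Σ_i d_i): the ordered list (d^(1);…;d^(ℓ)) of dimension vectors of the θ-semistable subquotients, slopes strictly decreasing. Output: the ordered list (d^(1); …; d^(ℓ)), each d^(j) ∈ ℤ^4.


Via rank(M_{q-1}∘⋯∘M_p): M ≅ I[1,1]^2, I[1,3], I[4,4]^4.
μ_θ-semistable layers: μ^(1)=7; μ^(2)=-2

((0, 1, 1, 0); (3, 0, 0, 4))


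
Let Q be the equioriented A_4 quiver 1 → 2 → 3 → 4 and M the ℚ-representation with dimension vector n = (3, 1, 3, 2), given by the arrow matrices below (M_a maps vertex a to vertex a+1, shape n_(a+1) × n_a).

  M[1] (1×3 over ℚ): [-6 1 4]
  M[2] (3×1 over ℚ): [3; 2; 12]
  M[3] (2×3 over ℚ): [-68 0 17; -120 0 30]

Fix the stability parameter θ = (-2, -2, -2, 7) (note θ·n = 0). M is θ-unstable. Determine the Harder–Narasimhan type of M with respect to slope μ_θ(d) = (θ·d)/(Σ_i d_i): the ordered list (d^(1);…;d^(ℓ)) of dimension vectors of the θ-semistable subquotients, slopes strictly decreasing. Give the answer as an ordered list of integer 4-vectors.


Via rank(M_{q-1}∘⋯∘M_p): M ≅ I[1,1]^2, I[1,3], I[3,3], I[3,4], I[4,4].
μ_θ-semistable layers: μ^(1)=7; μ^(2)=-2

((0, 0, 0, 2); (3, 1, 3, 0))


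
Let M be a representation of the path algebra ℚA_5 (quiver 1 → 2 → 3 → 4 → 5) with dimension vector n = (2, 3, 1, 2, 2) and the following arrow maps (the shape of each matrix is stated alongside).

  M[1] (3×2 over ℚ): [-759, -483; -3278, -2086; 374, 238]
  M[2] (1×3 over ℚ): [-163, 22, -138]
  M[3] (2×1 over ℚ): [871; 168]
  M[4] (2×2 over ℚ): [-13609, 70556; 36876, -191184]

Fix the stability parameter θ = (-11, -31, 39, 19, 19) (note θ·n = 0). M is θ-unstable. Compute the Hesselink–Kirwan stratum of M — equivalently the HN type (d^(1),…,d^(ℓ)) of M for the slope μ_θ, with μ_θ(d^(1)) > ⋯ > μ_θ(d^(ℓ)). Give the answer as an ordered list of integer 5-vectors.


Via rank(M_{q-1}∘⋯∘M_p): M ≅ I[1,1], I[1,5], I[2,2]^2, I[4,4], I[5,5].
μ_θ-semistable layers: μ^(1)=77/3; μ^(2)=19; μ^(3)=-11; μ^(4)=-21; μ^(5)=-31

((0, 0, 1, 1, 1); (0, 0, 0, 1, 1); (1, 0, 0, 0, 0); (1, 1, 0, 0, 0); (0, 2, 0, 0, 0))


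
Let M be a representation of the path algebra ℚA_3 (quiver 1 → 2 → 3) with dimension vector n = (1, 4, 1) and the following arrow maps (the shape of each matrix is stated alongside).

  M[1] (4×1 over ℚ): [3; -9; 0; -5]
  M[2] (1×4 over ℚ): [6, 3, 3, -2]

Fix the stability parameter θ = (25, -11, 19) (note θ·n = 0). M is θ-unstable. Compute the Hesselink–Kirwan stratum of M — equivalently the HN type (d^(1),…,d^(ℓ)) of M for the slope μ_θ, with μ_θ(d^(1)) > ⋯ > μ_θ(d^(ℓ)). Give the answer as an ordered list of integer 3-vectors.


Via rank(M_{q-1}∘⋯∘M_p): M ≅ I[1,3], I[2,2]^3.
μ_θ-semistable layers: μ^(1)=19; μ^(2)=7; μ^(3)=-11

((0, 0, 1); (1, 1, 0); (0, 3, 0))


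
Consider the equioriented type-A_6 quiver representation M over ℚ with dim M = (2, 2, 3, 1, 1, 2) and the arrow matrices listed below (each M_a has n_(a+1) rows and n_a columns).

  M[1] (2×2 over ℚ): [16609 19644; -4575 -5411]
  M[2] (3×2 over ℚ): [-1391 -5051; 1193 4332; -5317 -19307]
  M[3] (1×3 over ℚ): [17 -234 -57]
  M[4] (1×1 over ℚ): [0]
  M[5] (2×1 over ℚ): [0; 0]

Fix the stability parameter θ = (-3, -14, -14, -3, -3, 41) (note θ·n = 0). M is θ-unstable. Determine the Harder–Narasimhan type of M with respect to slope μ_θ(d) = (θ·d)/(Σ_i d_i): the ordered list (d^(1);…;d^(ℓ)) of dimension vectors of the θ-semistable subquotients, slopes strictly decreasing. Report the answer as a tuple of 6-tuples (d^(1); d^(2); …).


Interval decomposition of M: I[1,3], I[1,4], I[3,3], I[5,5], I[6,6]^2.
HN type (ℓ=4): μ^(1)=41; μ^(2)=-3; μ^(3)=-31/3; μ^(4)=-14

((0, 0, 0, 0, 0, 2); (0, 0, 0, 1, 1, 0); (2, 2, 2, 0, 0, 0); (0, 0, 1, 0, 0, 0))


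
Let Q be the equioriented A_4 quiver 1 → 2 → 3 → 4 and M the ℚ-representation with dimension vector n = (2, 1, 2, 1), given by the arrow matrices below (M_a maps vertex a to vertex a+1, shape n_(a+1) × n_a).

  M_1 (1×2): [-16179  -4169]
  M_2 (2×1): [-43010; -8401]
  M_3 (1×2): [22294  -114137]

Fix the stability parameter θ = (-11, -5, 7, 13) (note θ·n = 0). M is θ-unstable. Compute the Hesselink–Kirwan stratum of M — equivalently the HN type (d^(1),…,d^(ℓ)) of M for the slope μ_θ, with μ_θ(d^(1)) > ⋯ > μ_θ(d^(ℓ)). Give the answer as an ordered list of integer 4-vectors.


Via rank(M_{q-1}∘⋯∘M_p): M ≅ I[1,1], I[1,4], I[3,3].
μ_θ-semistable layers: μ^(1)=13; μ^(2)=7; μ^(3)=-5; μ^(4)=-11

((0, 0, 0, 1); (0, 0, 2, 0); (0, 1, 0, 0); (2, 0, 0, 0))


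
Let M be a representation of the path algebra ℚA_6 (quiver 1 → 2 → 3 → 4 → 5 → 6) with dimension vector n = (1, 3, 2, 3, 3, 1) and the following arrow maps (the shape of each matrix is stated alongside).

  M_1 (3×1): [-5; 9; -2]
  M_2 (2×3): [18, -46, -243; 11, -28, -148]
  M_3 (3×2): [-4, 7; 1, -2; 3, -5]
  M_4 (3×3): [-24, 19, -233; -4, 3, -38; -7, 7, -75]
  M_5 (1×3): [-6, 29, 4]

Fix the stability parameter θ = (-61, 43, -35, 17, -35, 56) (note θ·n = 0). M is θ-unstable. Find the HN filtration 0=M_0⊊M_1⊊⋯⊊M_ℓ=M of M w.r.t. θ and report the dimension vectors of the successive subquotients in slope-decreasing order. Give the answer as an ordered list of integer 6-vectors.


Interval decomposition of M: I[1,5], I[2,2], I[2,6], I[4,5].
HN type (ℓ=5): μ^(1)=56; μ^(2)=43; μ^(3)=-5/2; μ^(4)=-9; μ^(5)=-61

((0, 0, 0, 0, 0, 1); (0, 1, 0, 0, 0, 0); (0, 2, 2, 2, 2, 0); (0, 0, 0, 1, 1, 0); (1, 0, 0, 0, 0, 0))


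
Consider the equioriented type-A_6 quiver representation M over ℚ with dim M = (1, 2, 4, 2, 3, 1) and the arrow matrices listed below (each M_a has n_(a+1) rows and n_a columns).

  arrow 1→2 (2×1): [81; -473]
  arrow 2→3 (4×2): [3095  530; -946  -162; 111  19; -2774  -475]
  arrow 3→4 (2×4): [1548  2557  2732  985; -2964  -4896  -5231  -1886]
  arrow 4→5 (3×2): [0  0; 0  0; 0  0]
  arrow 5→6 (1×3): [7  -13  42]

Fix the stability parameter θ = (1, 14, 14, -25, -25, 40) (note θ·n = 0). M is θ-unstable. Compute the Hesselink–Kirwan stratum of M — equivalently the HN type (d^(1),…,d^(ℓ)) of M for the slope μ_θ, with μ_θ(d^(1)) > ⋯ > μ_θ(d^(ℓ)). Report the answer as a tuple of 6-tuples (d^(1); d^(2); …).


Interval decomposition of M: I[1,4], I[2,4], I[3,3]^2, I[5,5]^2, I[5,6].
HN type (ℓ=4): μ^(1)=40; μ^(2)=14; μ^(3)=1; μ^(4)=-25

((0, 0, 0, 0, 0, 1); (0, 0, 2, 0, 0, 0); (1, 2, 2, 2, 0, 0); (0, 0, 0, 0, 3, 0))


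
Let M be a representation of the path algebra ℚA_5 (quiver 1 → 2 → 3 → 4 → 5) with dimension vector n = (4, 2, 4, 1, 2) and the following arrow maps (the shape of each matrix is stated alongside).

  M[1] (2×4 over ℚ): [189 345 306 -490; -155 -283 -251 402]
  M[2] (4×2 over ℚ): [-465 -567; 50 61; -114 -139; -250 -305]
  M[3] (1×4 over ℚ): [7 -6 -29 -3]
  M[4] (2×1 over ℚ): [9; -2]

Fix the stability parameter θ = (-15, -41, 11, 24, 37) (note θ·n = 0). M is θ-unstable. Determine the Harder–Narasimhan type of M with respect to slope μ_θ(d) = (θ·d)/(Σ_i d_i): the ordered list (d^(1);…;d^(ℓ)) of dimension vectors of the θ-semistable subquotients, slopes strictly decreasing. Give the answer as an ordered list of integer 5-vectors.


Via rank(M_{q-1}∘⋯∘M_p): M ≅ I[1,1]^2, I[1,3], I[1,5], I[3,3]^2, I[5,5].
μ_θ-semistable layers: μ^(1)=37; μ^(2)=24; μ^(3)=11; μ^(4)=-15; μ^(5)=-28

((0, 0, 0, 0, 2); (0, 0, 0, 1, 0); (0, 0, 4, 0, 0); (2, 0, 0, 0, 0); (2, 2, 0, 0, 0))


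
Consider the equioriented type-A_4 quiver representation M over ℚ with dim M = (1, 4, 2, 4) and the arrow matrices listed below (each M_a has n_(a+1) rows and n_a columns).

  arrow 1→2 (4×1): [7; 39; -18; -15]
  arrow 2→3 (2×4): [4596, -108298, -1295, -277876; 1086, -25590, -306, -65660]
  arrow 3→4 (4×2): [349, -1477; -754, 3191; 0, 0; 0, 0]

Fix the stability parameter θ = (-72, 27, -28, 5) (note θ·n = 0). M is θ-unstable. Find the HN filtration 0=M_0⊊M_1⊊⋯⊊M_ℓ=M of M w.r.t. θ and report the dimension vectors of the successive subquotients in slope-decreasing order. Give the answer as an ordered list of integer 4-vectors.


Interval decomposition of M: I[1,2], I[2,2], I[2,4]^2, I[4,4]^2.
HN type (ℓ=4): μ^(1)=27; μ^(2)=5; μ^(3)=-1/2; μ^(4)=-72

((0, 2, 0, 0); (0, 0, 0, 4); (0, 2, 2, 0); (1, 0, 0, 0))


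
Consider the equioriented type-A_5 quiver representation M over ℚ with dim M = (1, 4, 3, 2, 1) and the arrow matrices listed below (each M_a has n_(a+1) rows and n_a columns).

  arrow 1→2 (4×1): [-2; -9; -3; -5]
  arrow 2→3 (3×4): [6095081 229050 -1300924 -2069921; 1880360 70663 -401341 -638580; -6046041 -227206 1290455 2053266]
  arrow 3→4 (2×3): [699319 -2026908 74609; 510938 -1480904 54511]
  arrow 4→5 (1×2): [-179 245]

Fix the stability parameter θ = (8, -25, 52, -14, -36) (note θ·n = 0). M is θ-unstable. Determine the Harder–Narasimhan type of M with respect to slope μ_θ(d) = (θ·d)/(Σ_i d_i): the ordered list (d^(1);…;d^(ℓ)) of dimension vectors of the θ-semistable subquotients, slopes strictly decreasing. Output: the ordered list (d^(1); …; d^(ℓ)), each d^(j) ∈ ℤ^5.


Interval decomposition of M: I[1,5], I[2,2], I[2,3], I[2,4].
HN type (ℓ=5): μ^(1)=52; μ^(2)=19; μ^(3)=2/3; μ^(4)=-17/2; μ^(5)=-25

((0, 0, 1, 0, 0); (0, 0, 1, 1, 0); (0, 0, 1, 1, 1); (1, 1, 0, 0, 0); (0, 3, 0, 0, 0))


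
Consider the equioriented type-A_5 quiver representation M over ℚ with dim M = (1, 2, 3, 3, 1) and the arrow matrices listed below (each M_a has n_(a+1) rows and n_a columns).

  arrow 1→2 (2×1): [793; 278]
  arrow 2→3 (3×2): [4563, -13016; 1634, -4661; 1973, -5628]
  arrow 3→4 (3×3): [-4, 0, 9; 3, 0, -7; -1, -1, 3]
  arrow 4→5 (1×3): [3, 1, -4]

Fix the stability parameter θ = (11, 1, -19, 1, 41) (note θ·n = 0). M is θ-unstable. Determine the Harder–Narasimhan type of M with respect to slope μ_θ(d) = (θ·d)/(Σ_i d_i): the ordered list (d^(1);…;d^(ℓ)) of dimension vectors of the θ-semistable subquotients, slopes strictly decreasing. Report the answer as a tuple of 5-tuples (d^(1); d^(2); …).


Via rank(M_{q-1}∘⋯∘M_p): M ≅ I[1,5], I[2,4], I[3,4].
μ_θ-semistable layers: μ^(1)=41; μ^(2)=1; μ^(3)=-7/3; μ^(4)=-9; μ^(5)=-19

((0, 0, 0, 0, 1); (0, 0, 0, 3, 0); (1, 1, 1, 0, 0); (0, 1, 1, 0, 0); (0, 0, 1, 0, 0))


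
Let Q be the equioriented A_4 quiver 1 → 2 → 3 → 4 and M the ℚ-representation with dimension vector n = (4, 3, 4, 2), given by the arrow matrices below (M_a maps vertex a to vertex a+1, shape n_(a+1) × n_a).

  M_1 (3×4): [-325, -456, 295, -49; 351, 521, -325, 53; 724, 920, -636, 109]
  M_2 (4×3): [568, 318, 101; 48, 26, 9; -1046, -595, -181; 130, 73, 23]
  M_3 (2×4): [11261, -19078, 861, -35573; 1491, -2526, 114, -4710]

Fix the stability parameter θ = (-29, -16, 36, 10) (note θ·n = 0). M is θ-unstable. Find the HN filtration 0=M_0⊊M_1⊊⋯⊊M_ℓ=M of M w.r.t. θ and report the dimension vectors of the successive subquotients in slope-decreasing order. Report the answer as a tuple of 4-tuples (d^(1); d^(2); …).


Interval decomposition of M: I[1,1], I[1,2], I[1,3], I[1,4], I[3,3], I[3,4].
HN type (ℓ=4): μ^(1)=36; μ^(2)=23; μ^(3)=-16; μ^(4)=-29

((0, 0, 2, 0); (0, 0, 2, 2); (0, 3, 0, 0); (4, 0, 0, 0))


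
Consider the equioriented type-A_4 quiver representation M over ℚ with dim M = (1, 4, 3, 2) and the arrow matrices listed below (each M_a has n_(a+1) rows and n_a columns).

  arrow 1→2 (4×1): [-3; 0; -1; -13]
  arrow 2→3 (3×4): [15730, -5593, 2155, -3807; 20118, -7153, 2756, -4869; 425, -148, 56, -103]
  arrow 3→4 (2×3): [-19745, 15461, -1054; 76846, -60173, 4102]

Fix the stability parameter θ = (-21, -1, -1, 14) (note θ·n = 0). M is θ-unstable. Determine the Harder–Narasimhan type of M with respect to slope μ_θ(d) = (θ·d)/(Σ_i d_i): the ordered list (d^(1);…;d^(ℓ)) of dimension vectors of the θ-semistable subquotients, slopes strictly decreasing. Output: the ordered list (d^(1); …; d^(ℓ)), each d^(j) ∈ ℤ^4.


Via rank(M_{q-1}∘⋯∘M_p): M ≅ I[1,4], I[2,2], I[2,3], I[2,4].
μ_θ-semistable layers: μ^(1)=14; μ^(2)=-1; μ^(3)=-21

((0, 0, 0, 2); (0, 4, 3, 0); (1, 0, 0, 0))


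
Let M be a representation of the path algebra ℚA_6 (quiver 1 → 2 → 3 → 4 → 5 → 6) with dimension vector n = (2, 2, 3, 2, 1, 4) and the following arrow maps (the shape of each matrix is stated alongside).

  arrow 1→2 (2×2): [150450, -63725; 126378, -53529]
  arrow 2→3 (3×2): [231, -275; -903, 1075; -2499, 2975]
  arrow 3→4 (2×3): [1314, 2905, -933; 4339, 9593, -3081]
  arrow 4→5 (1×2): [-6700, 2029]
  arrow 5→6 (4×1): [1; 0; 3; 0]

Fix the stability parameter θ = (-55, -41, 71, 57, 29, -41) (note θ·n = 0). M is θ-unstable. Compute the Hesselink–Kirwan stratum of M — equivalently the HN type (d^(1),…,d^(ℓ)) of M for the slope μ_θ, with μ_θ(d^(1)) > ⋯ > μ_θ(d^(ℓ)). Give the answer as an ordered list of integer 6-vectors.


Interval decomposition of M: I[1,1], I[1,2], I[2,6], I[3,3], I[3,4], I[6,6]^3.
HN type (ℓ=5): μ^(1)=71; μ^(2)=64; μ^(3)=29; μ^(4)=-41; μ^(5)=-55

((0, 0, 1, 0, 0, 0); (0, 0, 1, 1, 0, 0); (0, 0, 1, 1, 1, 1); (0, 2, 0, 0, 0, 3); (2, 0, 0, 0, 0, 0))


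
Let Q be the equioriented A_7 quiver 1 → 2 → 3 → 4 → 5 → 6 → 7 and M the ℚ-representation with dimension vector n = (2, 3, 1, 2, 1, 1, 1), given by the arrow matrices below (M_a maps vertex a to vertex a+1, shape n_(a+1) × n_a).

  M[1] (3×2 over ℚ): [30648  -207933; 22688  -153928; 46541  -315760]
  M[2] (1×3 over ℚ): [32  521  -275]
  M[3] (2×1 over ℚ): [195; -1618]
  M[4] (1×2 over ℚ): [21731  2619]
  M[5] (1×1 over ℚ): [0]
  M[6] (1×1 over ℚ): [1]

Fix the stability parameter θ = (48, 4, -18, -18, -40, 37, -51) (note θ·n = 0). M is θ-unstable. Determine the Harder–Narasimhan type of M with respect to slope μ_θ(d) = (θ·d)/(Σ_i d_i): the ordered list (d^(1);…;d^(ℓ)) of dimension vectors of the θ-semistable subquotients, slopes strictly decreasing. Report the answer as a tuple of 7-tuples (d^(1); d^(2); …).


Barcode: M ≅ I[1,2], I[1,5], I[2,2], I[4,4], I[6,7]. HN layers by μ_θ (5 steps, strictly decreasing):
  μ^(1)=26; μ^(2)=4; μ^(3)=-24/5; μ^(4)=-7; μ^(5)=-18

((1, 1, 0, 0, 0, 0, 0); (0, 1, 0, 0, 0, 0, 0); (1, 1, 1, 1, 1, 0, 0); (0, 0, 0, 0, 0, 1, 1); (0, 0, 0, 1, 0, 0, 0))


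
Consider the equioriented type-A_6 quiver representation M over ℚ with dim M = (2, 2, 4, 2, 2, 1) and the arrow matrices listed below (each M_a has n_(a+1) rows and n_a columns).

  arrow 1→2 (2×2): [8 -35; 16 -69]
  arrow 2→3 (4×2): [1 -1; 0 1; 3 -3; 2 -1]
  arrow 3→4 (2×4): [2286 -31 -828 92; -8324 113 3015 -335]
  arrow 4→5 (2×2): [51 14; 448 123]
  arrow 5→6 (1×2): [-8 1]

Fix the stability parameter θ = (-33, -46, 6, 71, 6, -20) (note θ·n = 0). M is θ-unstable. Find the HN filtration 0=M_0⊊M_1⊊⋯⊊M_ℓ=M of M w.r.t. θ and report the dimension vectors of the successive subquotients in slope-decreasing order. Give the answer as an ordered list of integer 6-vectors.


Interval decomposition of M: I[1,5], I[1,6], I[3,3]^2.
HN type (ℓ=4): μ^(1)=77/2; μ^(2)=19; μ^(3)=6; μ^(4)=-79/2

((0, 0, 0, 1, 1, 0); (0, 0, 0, 1, 1, 1); (0, 0, 4, 0, 0, 0); (2, 2, 0, 0, 0, 0))


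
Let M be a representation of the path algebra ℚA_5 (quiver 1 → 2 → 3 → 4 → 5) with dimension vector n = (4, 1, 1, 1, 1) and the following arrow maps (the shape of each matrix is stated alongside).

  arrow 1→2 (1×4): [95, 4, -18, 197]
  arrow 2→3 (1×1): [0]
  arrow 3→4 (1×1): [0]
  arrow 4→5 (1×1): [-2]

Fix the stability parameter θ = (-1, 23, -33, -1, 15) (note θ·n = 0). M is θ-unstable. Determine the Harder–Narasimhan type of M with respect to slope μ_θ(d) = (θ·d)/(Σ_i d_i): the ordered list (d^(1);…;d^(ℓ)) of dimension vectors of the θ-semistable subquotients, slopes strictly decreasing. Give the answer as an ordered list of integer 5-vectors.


Via rank(M_{q-1}∘⋯∘M_p): M ≅ I[1,1]^3, I[1,2], I[3,3], I[4,5].
μ_θ-semistable layers: μ^(1)=23; μ^(2)=15; μ^(3)=-1; μ^(4)=-33

((0, 1, 0, 0, 0); (0, 0, 0, 0, 1); (4, 0, 0, 1, 0); (0, 0, 1, 0, 0))


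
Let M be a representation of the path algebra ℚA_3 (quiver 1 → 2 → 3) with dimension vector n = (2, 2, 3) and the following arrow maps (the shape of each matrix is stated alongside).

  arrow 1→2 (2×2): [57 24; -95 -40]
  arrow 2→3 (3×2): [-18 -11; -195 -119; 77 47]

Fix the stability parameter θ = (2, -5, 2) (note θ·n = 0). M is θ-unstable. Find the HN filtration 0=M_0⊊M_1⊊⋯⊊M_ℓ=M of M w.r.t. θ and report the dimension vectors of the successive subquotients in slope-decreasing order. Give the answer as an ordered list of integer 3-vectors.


Interval decomposition of M: I[1,1], I[1,3], I[2,3], I[3,3].
HN type (ℓ=3): μ^(1)=2; μ^(2)=-3/2; μ^(3)=-5

((1, 0, 3); (1, 1, 0); (0, 1, 0))
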